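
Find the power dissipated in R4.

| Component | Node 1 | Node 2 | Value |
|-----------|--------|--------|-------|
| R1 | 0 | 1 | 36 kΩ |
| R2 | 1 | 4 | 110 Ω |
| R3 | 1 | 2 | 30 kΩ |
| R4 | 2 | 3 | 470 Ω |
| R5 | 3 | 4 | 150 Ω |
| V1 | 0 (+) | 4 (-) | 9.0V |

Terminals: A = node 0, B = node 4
Nodal analysis, taking node 4 as the 0 V reference.
Source V1 fixes V_0 = 9 V.
KCL at each unknown node (sum of currents leaving = 0; resistances in Ω):
  Node 1: (V_1 - 9)/36000 + (V_1 - 0)/110 + (V_1 - V_2)/30000 = 0
  Node 2: (V_2 - V_1)/30000 + (V_2 - V_3)/470 = 0
  Node 3: (V_3 - V_2)/470 + (V_3 - 0)/150 = 0
Collecting terms (coefficients in siemens):
  0.009152·V_1 - 0.00003333·V_2 = 0.00025
  0.002161·V_2 - 0.00003333·V_1 - 0.002128·V_3 = 0
  0.008794·V_3 - 0.002128·V_2 = 0
Solving these 3 simultaneous equations (Gaussian elimination) gives:
  V_1 = 0.02732 V, V_2 = 0.0005531 V, V_3 = 0.0001338 V
I_R4 = (V_2 - V_3)/R4 = (0.0005531 - 0.0001338)/470 = 0.0000008922 A
P_R4 = I_R4² × R4 = (0.0000008922)² × 470 = 0.0000000003741 W

Final answer: 3.741e-10 W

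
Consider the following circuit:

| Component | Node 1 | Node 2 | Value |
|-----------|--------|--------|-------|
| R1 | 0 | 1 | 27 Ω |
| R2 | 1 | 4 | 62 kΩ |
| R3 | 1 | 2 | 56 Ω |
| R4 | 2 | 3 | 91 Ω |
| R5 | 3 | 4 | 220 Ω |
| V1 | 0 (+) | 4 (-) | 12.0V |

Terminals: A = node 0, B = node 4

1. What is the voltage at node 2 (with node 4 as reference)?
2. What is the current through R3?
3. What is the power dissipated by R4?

Nodal analysis, taking node 4 as the 0 V reference.
Source V1 fixes V_0 = 12 V.
KCL at each unknown node (sum of currents leaving = 0; resistances in Ω):
  Node 1: (V_1 - 12)/27 + (V_1 - 0)/62000 + (V_1 - V_2)/56 = 0
  Node 2: (V_2 - V_1)/56 + (V_2 - V_3)/91 = 0
  Node 3: (V_3 - V_2)/91 + (V_3 - 0)/220 = 0
Collecting terms (coefficients in siemens):
  0.05491·V_1 - 0.01786·V_2 = 0.4444
  0.02885·V_2 - 0.01786·V_1 - 0.01099·V_3 = 0
  0.01553·V_3 - 0.01099·V_2 = 0
Solving these 3 simultaneous equations (Gaussian elimination) gives:
  V_1 = 11.17 V, V_2 = 9.468 V, V_3 = 6.698 V
Part 1:
  Read off the nodal solution: V_2 = 9.468 V
Part 2:
  I_R3 = (V_1 - V_2)/R3 = (11.17 - 9.468)/56 = 0.03044 A
  Magnitude: I_R3 = 0.03044 A
Part 3:
  I_R4 = (V_2 - V_3)/R4 = (9.468 - 6.698)/91 = 0.03044 A
  P_R4 = I_R4² × R4 = (0.03044)² × 91 = 0.08434 W

Final answers:
1. V_2 = 9.468 V
2. I_R3 = 0.03044 A
3. P_R4 = 0.08434 W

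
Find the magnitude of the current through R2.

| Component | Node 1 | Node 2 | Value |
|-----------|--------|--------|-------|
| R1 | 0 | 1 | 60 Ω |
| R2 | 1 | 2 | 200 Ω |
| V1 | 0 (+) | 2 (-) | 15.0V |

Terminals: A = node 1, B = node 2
Nodal analysis, taking node 2 as the 0 V reference.
Source V1 fixes V_0 = 15 V.
KCL at each unknown node (sum of currents leaving = 0; resistances in Ω):
  Node 1: (V_1 - 15)/60 + (V_1 - 0)/200 = 0
Collecting terms: 0.02167 × V_1 = 0.25  =>  V_1 = 11.54 V
I_R2 = (V_1 - V_2)/R2 = (11.54 - 0)/200 = 0.05769 A
|I_R2| = 0.05769 A

Final answer: |I_R2| = 0.05769 A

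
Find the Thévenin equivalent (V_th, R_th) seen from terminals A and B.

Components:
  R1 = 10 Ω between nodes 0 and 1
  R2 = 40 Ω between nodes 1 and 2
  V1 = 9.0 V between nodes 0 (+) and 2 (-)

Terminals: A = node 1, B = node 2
Step 1 — V_th is the open-circuit voltage V_A - V_B (nothing connected across the terminals).
Nodal analysis, taking node 2 as the 0 V reference.
Source V1 fixes V_0 = 9 V.
KCL at each unknown node (sum of currents leaving = 0; resistances in Ω):
  Node 1: (V_1 - 9)/10 + (V_1 - 0)/40 = 0
Collecting terms: 0.125 × V_1 = 0.9  =>  V_1 = 7.2 V
V_th = V_1 - V_2 = 7.2 - 0 = 7.2 V
Step 2 — R_th: zero the source — replace V1 by a short circuit (node 2 merges into node 0) — and find the resistance seen between A (node 1) and B (node 0).
Reduce the network between node 1 (A) and node 0 (B) by series/parallel combination:
  Rp1 = R1 ‖ R2 (parallel, both between nodes 0 and 1) = 1/(1/10 + 1/40) = 8 Ω
R_th = 8 Ω

Final answer: V_th = 7.2 V, R_th = 8 Ω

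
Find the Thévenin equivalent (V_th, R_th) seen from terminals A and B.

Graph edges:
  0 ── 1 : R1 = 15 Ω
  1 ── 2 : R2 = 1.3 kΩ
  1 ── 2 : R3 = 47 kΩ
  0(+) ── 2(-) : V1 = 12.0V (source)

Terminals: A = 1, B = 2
Step 1 — V_th is the open-circuit voltage V_A - V_B (nothing connected across the terminals).
Nodal analysis, taking node 2 as the 0 V reference.
Source V1 fixes V_0 = 12 V.
KCL at each unknown node (sum of currents leaving = 0; resistances in Ω):
  Node 1: (V_1 - 12)/15 + (V_1 - 0)/1300 + (V_1 - 0)/47000 = 0
Collecting terms: 0.06746 × V_1 = 0.8  =>  V_1 = 11.86 V
V_th = V_1 - V_2 = 11.86 - 0 = 11.86 V
Step 2 — R_th: zero the source — replace V1 by a short circuit (node 2 merges into node 0) — and find the resistance seen between A (node 1) and B (node 0).
Reduce the network between node 1 (A) and node 0 (B) by series/parallel combination:
  Rp1 = R1 ‖ R2 ‖ R3 (parallel, all between nodes 0 and 1) = 1/(1/15 + 1/1300 + 1/47000) = 14.82 Ω
R_th = 14.82 Ω

Final answer: V_th = 11.86 V, R_th = 14.82 Ω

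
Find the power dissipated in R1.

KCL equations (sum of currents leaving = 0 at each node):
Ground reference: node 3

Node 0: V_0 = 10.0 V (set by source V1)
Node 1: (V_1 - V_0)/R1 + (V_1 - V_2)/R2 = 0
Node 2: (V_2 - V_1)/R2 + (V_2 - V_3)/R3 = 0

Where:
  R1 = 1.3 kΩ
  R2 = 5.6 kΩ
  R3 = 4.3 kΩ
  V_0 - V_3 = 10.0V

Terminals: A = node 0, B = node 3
Nodal analysis, taking node 3 as the 0 V reference.
Source V1 fixes V_0 = 10 V.
KCL at each unknown node (sum of currents leaving = 0; resistances in Ω):
  Node 1: (V_1 - 10)/1300 + (V_1 - V_2)/5600 = 0
  Node 2: (V_2 - V_1)/5600 + (V_2 - 0)/4300 = 0
Collecting terms (coefficients in siemens):
  0.0009478·V_1 - 0.0001786·V_2 = 0.007692
  0.0004111·V_2 - 0.0001786·V_1 = 0
Determinant D = (0.0009478)(0.0004111) - (-0.0001786)(-0.0001786) = 0.0000003578
V_1 = [(0.007692)(0.0004111) - (-0.0001786)(0)]/D = 8.839 V
V_2 = [(0.0009478)(0) - (0.007692)(-0.0001786)]/D = 3.839 V
I_R1 = (V_0 - V_1)/R1 = (10 - 8.839)/1300 = 0.0008929 A
P_R1 = I_R1² × R1 = (0.0008929)² × 1300 = 0.001036 W

Final answer: 0.001036 W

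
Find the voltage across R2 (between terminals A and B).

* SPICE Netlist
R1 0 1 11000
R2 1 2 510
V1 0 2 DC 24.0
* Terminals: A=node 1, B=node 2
R1 and R2 are in series across V1 (node 0 → node 1 → node 2), and the output A–B is taken across R2, so this is a voltage divider.
Series current: I = V1/(R1 + R2) = 24/(11000 + 510) = 24/11510 = 0.002085 A
V_R2 = I × R2 = V1 × R2/(R1 + R2) = 24 × 510/11510 = 1.063 V

Final answer: 1.063 V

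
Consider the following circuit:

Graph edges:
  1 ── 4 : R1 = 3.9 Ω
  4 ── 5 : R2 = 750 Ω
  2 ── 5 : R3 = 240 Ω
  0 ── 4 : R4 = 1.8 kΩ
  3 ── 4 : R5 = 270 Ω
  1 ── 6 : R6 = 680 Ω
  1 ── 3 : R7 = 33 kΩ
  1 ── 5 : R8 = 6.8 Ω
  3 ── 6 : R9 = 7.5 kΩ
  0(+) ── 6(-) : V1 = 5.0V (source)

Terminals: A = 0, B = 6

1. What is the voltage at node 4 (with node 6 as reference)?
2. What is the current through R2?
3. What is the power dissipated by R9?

Nodal analysis, taking node 6 as the 0 V reference.
Source V1 fixes V_0 = 5 V.
KCL at each unknown node (sum of currents leaving = 0; resistances in Ω):
  Node 1: (V_1 - V_4)/3.9 + (V_1 - 0)/680 + (V_1 - V_3)/33000 + (V_1 - V_5)/6.8 = 0
  Node 2: (V_2 - V_5)/240 = 0
  Node 3: (V_3 - V_4)/270 + (V_3 - V_1)/33000 + (V_3 - 0)/7500 = 0
  Node 4: (V_4 - V_1)/3.9 + (V_4 - V_5)/750 + (V_4 - 5)/1800 + (V_4 - V_3)/270 = 0
  Node 5: (V_5 - V_4)/750 + (V_5 - V_2)/240 + (V_5 - V_1)/6.8 = 0
Collecting terms (coefficients in siemens):
  0.405·V_1 - 0.0000303·V_3 - 0.2564·V_4 - 0.1471·V_5 = 0
  0.004167·V_2 - 0.004167·V_5 = 0
  0.003867·V_3 - 0.0000303·V_1 - 0.003704·V_4 = 0
  0.262·V_4 - 0.2564·V_1 - 0.003704·V_3 - 0.001333·V_5 = 0.002778
  0.1526·V_5 - 0.1471·V_1 - 0.004167·V_2 - 0.001333·V_4 = 0
Solving these 5 simultaneous equations (Gaussian elimination) gives:
  V_1 = 1.287 V, V_2 = 1.287 V, V_3 = 1.249 V, V_4 = 1.294 V
  V_5 = 1.287 V
Part 1:
  Read off the nodal solution: V_4 = 1.294 V
Part 2:
  I_R2 = (V_4 - V_5)/R2 = (1.294 - 1.287)/750 = 0.000009707 A
  Magnitude: I_R2 = 0.000009707 A
Part 3:
  I_R9 = (V_3 - V_6)/R9 = (1.249 - 0)/7500 = 0.0001666 A
  P_R9 = I_R9² × R9 = (0.0001666)² × 7500 = 0.0002081 W

Final answers:
1. V_4 = 1.294 V
2. I_R2 = 9.707e-06 A
3. P_R9 = 0.0002081 W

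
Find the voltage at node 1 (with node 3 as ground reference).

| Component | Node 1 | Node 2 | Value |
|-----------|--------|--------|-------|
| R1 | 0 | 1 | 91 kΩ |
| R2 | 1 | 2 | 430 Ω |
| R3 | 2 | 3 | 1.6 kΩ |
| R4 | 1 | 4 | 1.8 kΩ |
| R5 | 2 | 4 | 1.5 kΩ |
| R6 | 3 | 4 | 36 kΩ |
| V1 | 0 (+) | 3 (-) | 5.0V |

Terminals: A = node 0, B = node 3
Nodal analysis, taking node 3 as the 0 V reference.
Source V1 fixes V_0 = 5 V.
KCL at each unknown node (sum of currents leaving = 0; resistances in Ω):
  Node 1: (V_1 - 5)/91000 + (V_1 - V_2)/430 + (V_1 - V_4)/1800 = 0
  Node 2: (V_2 - V_1)/430 + (V_2 - 0)/1600 + (V_2 - V_4)/1500 = 0
  Node 4: (V_4 - V_1)/1800 + (V_4 - V_2)/1500 + (V_4 - 0)/36000 = 0
Collecting terms (coefficients in siemens):
  0.002892·V_1 - 0.002326·V_2 - 0.0005556·V_4 = 0.00005495
  0.003617·V_2 - 0.002326·V_1 - 0.0006667·V_4 = 0
  0.00125·V_4 - 0.0005556·V_1 - 0.0006667·V_2 = 0
Solving these 3 simultaneous equations (Gaussian elimination) gives:
  V_1 = 0.1022 V, V_2 = 0.08215 V, V_4 = 0.08923 V
The requested potential is V_1 = 0.1022 V.

Final answer: V_1 = 0.1022 V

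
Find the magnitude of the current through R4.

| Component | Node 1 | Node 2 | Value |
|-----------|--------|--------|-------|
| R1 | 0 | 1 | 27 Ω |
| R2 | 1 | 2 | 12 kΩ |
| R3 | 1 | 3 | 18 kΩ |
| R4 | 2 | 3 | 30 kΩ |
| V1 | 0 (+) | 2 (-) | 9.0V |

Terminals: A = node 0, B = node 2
Nodal analysis, taking node 2 as the 0 V reference.
Source V1 fixes V_0 = 9 V.
KCL at each unknown node (sum of currents leaving = 0; resistances in Ω):
  Node 1: (V_1 - 9)/27 + (V_1 - 0)/12000 + (V_1 - V_3)/18000 = 0
  Node 3: (V_3 - V_1)/18000 + (V_3 - 0)/30000 = 0
Collecting terms (coefficients in siemens):
  0.03718·V_1 - 0.00005556·V_3 = 0.3333
  0.00008889·V_3 - 0.00005556·V_1 = 0
Determinant D = (0.03718)(0.00008889) - (-0.00005556)(-0.00005556) = 0.000003301
V_1 = [(0.3333)(0.00008889) - (-0.00005556)(0)]/D = 8.975 V
V_3 = [(0.03718)(0) - (0.3333)(-0.00005556)]/D = 5.609 V
I_R4 = (V_2 - V_3)/R4 = (0 - 5.609)/30000 = -0.000187 A
|I_R4| = 0.000187 A

Final answer: |I_R4| = 0.000187 A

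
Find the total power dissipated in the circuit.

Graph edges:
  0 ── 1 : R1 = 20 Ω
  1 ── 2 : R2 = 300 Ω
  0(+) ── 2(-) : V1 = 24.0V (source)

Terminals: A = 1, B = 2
Nodal analysis, taking node 2 as the 0 V reference.
Source V1 fixes V_0 = 24 V.
KCL at each unknown node (sum of currents leaving = 0; resistances in Ω):
  Node 1: (V_1 - 24)/20 + (V_1 - 0)/300 = 0
Collecting terms: 0.05333 × V_1 = 1.2  =>  V_1 = 22.5 V
Power in each resistor, P = (ΔV)²/R:
  P_R1 = (24 - 22.5)²/20 = 0.1125 W
  P_R2 = (22.5 - 0)²/300 = 1.688 W
P_total = P_R1 + P_R2 = 1.8 W

Final answer: 1.8 W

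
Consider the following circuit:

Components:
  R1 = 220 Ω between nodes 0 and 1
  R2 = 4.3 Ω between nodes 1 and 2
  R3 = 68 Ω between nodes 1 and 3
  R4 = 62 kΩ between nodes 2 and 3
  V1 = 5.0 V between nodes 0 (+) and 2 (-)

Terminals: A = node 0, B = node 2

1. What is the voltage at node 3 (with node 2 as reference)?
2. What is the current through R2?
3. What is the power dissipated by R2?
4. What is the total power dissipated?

Nodal analysis, taking node 2 as the 0 V reference.
Source V1 fixes V_0 = 5 V.
KCL at each unknown node (sum of currents leaving = 0; resistances in Ω):
  Node 1: (V_1 - 5)/220 + (V_1 - 0)/4.3 + (V_1 - V_3)/68 = 0
  Node 3: (V_3 - V_1)/68 + (V_3 - 0)/62000 = 0
Collecting terms (coefficients in siemens):
  0.2518·V_1 - 0.01471·V_3 = 0.02273
  0.01472·V_3 - 0.01471·V_1 = 0
Determinant D = (0.2518)(0.01472) - (-0.01471)(-0.01471) = 0.003491
V_1 = [(0.02273)(0.01472) - (-0.01471)(0)]/D = 0.09585 V
V_3 = [(0.2518)(0) - (0.02273)(-0.01471)]/D = 0.09574 V
Part 1:
  Read off the nodal solution: V_3 = 0.09574 V
Part 2:
  I_R2 = (V_1 - V_2)/R2 = (0.09585 - 0)/4.3 = 0.02229 A
  Magnitude: I_R2 = 0.02229 A
Part 3:
  I_R2 = (V_1 - V_2)/R2 = (0.09585 - 0)/4.3 = 0.02229 A
  P_R2 = I_R2² × R2 = (0.02229)² × 4.3 = 0.002136 W
Part 4:
  Power in each resistor, P = (ΔV)²/R:
    P_R1 = (5 - 0.09585)²/220 = 0.1093 W
    P_R2 = (0.09585 - 0)²/4.3 = 0.002136 W
    P_R3 = (0.09585 - 0.09574)²/68 = 0.0000000001622 W
    P_R4 = (0 - 0.09574)²/62000 = 0.0000001478 W
  P_total = P_R1 + P_R2 + P_R3 + P_R4 = 0.1115 W

Final answers:
1. V_3 = 0.09574 V
2. I_R2 = 0.02229 A
3. P_R2 = 0.002136 W
4. P_total = 0.1115 W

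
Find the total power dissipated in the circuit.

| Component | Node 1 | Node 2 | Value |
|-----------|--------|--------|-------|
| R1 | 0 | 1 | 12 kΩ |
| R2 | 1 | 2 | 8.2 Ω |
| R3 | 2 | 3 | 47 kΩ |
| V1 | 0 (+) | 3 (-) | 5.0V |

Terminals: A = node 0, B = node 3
Nodal analysis, taking node 3 as the 0 V reference.
Source V1 fixes V_0 = 5 V.
KCL at each unknown node (sum of currents leaving = 0; resistances in Ω):
  Node 1: (V_1 - 5)/12000 + (V_1 - V_2)/8.2 = 0
  Node 2: (V_2 - V_1)/8.2 + (V_2 - 0)/47000 = 0
Collecting terms (coefficients in siemens):
  0.122·V_1 - 0.122·V_2 = 0.0004167
  0.122·V_2 - 0.122·V_1 = 0
Determinant D = (0.122)(0.122) - (-0.122)(-0.122) = 0.00001276
V_1 = [(0.0004167)(0.122) - (-0.122)(0)]/D = 3.983 V
V_2 = [(0.122)(0) - (0.0004167)(-0.122)]/D = 3.982 V
Power in each resistor, P = (ΔV)²/R:
  P_R1 = (5 - 3.983)²/12000 = 0.00008616 W
  P_R2 = (3.983 - 3.982)²/8.2 = 0.00000005887 W
  P_R3 = (3.982 - 0)²/47000 = 0.0003375 W
P_total = P_R1 + P_R2 + P_R3 = 0.0004237 W

Final answer: 0.0004237 W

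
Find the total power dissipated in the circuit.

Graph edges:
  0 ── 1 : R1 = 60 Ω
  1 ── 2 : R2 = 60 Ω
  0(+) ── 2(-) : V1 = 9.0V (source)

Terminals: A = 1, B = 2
Nodal analysis, taking node 2 as the 0 V reference.
Source V1 fixes V_0 = 9 V.
KCL at each unknown node (sum of currents leaving = 0; resistances in Ω):
  Node 1: (V_1 - 9)/60 + (V_1 - 0)/60 = 0
Collecting terms: 0.03333 × V_1 = 0.15  =>  V_1 = 4.5 V
Power in each resistor, P = (ΔV)²/R:
  P_R1 = (9 - 4.5)²/60 = 0.3375 W
  P_R2 = (4.5 - 0)²/60 = 0.3375 W
P_total = P_R1 + P_R2 = 0.675 W

Final answer: 0.675 W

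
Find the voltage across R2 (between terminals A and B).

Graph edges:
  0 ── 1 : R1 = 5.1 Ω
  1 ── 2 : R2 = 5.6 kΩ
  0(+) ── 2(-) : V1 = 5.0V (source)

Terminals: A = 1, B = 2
R1 and R2 are in series across V1 (node 0 → node 1 → node 2), and the output A–B is taken across R2, so this is a voltage divider.
Series current: I = V1/(R1 + R2) = 5/(5.1 + 5600) = 5/5605 = 0.000892 A
V_R2 = I × R2 = V1 × R2/(R1 + R2) = 5 × 5600/5605 = 4.995 V

Final answer: 4.995 V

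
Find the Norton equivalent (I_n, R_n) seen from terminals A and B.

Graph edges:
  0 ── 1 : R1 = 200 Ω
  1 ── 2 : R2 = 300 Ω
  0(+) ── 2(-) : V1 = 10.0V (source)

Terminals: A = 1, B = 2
Find the Thévenin equivalent first; then I_n = V_th/R_th and R_n = R_th.
Step 1 — V_th is the open-circuit voltage V_A - V_B (nothing connected across the terminals).
Nodal analysis, taking node 2 as the 0 V reference.
Source V1 fixes V_0 = 10 V.
KCL at each unknown node (sum of currents leaving = 0; resistances in Ω):
  Node 1: (V_1 - 10)/200 + (V_1 - 0)/300 = 0
Collecting terms: 0.008333 × V_1 = 0.05  =>  V_1 = 6 V
V_th = V_1 - V_2 = 6 - 0 = 6 V
Step 2 — R_th: zero the source — replace V1 by a short circuit (node 2 merges into node 0) — and find the resistance seen between A (node 1) and B (node 0).
Reduce the network between node 1 (A) and node 0 (B) by series/parallel combination:
  Rp1 = R1 ‖ R2 (parallel, both between nodes 0 and 1) = 1/(1/200 + 1/300) = 120 Ω
R_th = 120 Ω
I_n = V_th/R_th = 6/120 = 0.05 A, and R_n = R_th = 120 Ω

Final answer: I_n = 0.05 A, R_n = 120 Ω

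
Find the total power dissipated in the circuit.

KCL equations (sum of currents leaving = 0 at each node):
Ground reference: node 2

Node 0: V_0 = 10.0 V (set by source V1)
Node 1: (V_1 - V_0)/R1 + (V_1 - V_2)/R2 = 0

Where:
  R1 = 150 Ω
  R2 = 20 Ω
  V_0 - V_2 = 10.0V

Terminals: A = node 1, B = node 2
Nodal analysis, taking node 2 as the 0 V reference.
Source V1 fixes V_0 = 10 V.
KCL at each unknown node (sum of currents leaving = 0; resistances in Ω):
  Node 1: (V_1 - 10)/150 + (V_1 - 0)/20 = 0
Collecting terms: 0.05667 × V_1 = 0.06667  =>  V_1 = 1.176 V
Power in each resistor, P = (ΔV)²/R:
  P_R1 = (10 - 1.176)²/150 = 0.519 W
  P_R2 = (1.176 - 0)²/20 = 0.0692 W
P_total = P_R1 + P_R2 = 0.5882 W

Final answer: 0.5882 W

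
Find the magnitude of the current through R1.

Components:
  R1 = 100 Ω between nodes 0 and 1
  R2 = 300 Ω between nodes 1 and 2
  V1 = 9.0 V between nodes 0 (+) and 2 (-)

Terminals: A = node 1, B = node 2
Nodal analysis, taking node 2 as the 0 V reference.
Source V1 fixes V_0 = 9 V.
KCL at each unknown node (sum of currents leaving = 0; resistances in Ω):
  Node 1: (V_1 - 9)/100 + (V_1 - 0)/300 = 0
Collecting terms: 0.01333 × V_1 = 0.09  =>  V_1 = 6.75 V
I_R1 = (V_0 - V_1)/R1 = (9 - 6.75)/100 = 0.0225 A
|I_R1| = 0.0225 A

Final answer: |I_R1| = 0.0225 A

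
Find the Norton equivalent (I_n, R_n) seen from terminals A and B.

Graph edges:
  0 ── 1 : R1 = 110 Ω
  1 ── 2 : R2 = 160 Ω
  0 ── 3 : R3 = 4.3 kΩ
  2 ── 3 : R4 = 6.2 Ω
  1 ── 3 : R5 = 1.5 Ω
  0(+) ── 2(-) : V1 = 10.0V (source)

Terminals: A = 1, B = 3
Find the Thévenin equivalent first; then I_n = V_th/R_th and R_n = R_th.
Step 1 — V_th is the open-circuit voltage V_A - V_B (nothing connected across the terminals).
Nodal analysis, taking node 2 as the 0 V reference.
Source V1 fixes V_0 = 10 V.
KCL at each unknown node (sum of currents leaving = 0; resistances in Ω):
  Node 1: (V_1 - 10)/110 + (V_1 - 0)/160 + (V_1 - V_3)/1.5 = 0
  Node 3: (V_3 - 10)/4300 + (V_3 - 0)/6.2 + (V_3 - V_1)/1.5 = 0
Collecting terms (coefficients in siemens):
  0.682·V_1 - 0.6667·V_3 = 0.09091
  0.8282·V_3 - 0.6667·V_1 = 0.002326
Determinant D = (0.682)(0.8282) - (-0.6667)(-0.6667) = 0.1204
V_1 = [(0.09091)(0.8282) - (-0.6667)(0.002326)]/D = 0.6383 V
V_3 = [(0.682)(0.002326) - (0.09091)(-0.6667)]/D = 0.5166 V
V_th = V_1 - V_3 = 0.6383 - 0.5166 = 0.1217 V
Step 2 — R_th: zero the source — replace V1 by a short circuit (node 2 merges into node 0) — and find the resistance seen between A (node 1) and B (node 3).
Reduce the network between node 1 (A) and node 3 (B) by series/parallel combination:
  Rp1 = R1 ‖ R2 (parallel, both between nodes 0 and 1) = 1/(1/110 + 1/160) = 65.19 Ω
  Rp2 = R3 ‖ R4 (parallel, both between nodes 0 and 3) = 1/(1/4300 + 1/6.2) = 6.191 Ω
  Rs1 = Rp1 + Rp2 (series, joined only at node 0) = 65.19 + 6.191 = 71.38 Ω
  Rp3 = R5 ‖ Rs1 (parallel, both between nodes 1 and 3) = 1/(1/1.5 + 1/71.38) = 1.469 Ω
R_th = 1.469 Ω
I_n = V_th/R_th = 0.1217/1.469 = 0.08282 A, and R_n = R_th = 1.469 Ω

Final answer: I_n = 0.08282 A, R_n = 1.469 Ω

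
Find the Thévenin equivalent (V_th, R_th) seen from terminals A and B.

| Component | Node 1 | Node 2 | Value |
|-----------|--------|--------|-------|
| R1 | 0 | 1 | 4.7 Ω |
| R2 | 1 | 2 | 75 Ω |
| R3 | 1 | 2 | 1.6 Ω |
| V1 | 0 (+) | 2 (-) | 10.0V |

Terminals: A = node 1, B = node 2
Step 1 — V_th is the open-circuit voltage V_A - V_B (nothing connected across the terminals).
Nodal analysis, taking node 2 as the 0 V reference.
Source V1 fixes V_0 = 10 V.
KCL at each unknown node (sum of currents leaving = 0; resistances in Ω):
  Node 1: (V_1 - 10)/4.7 + (V_1 - 0)/75 + (V_1 - 0)/1.6 = 0
Collecting terms: 0.8511 × V_1 = 2.128  =>  V_1 = 2.5 V
V_th = V_1 - V_2 = 2.5 - 0 = 2.5 V
Step 2 — R_th: zero the source — replace V1 by a short circuit (node 2 merges into node 0) — and find the resistance seen between A (node 1) and B (node 0).
Reduce the network between node 1 (A) and node 0 (B) by series/parallel combination:
  Rp1 = R1 ‖ R2 ‖ R3 (parallel, all between nodes 0 and 1) = 1/(1/4.7 + 1/75 + 1/1.6) = 1.175 Ω
R_th = 1.175 Ω

Final answer: V_th = 2.5 V, R_th = 1.175 Ω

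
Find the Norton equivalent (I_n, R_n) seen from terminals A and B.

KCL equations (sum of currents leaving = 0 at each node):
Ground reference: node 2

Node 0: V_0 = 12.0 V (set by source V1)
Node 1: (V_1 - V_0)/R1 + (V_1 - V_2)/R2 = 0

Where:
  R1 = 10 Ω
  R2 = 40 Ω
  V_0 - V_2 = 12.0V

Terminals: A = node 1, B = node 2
Find the Thévenin equivalent first; then I_n = V_th/R_th and R_n = R_th.
Step 1 — V_th is the open-circuit voltage V_A - V_B (nothing connected across the terminals).
Nodal analysis, taking node 2 as the 0 V reference.
Source V1 fixes V_0 = 12 V.
KCL at each unknown node (sum of currents leaving = 0; resistances in Ω):
  Node 1: (V_1 - 12)/10 + (V_1 - 0)/40 = 0
Collecting terms: 0.125 × V_1 = 1.2  =>  V_1 = 9.6 V
V_th = V_1 - V_2 = 9.6 - 0 = 9.6 V
Step 2 — R_th: zero the source — replace V1 by a short circuit (node 2 merges into node 0) — and find the resistance seen between A (node 1) and B (node 0).
Reduce the network between node 1 (A) and node 0 (B) by series/parallel combination:
  Rp1 = R1 ‖ R2 (parallel, both between nodes 0 and 1) = 1/(1/10 + 1/40) = 8 Ω
R_th = 8 Ω
I_n = V_th/R_th = 9.6/8 = 1.2 A, and R_n = R_th = 8 Ω

Final answer: I_n = 1.2 A, R_n = 8 Ω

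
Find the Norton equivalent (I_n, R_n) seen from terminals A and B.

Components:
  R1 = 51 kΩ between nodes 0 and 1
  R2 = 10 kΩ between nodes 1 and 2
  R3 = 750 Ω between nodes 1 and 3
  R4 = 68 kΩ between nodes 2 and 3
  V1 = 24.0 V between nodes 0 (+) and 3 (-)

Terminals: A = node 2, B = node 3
Find the Thévenin equivalent first; then I_n = V_th/R_th and R_n = R_th.
Step 1 — V_th is the open-circuit voltage V_A - V_B (nothing connected across the terminals).
Nodal analysis, taking node 3 as the 0 V reference.
Source V1 fixes V_0 = 24 V.
KCL at each unknown node (sum of currents leaving = 0; resistances in Ω):
  Node 1: (V_1 - 24)/51000 + (V_1 - V_2)/10000 + (V_1 - 0)/750 = 0
  Node 2: (V_2 - V_1)/10000 + (V_2 - 0)/68000 = 0
Collecting terms (coefficients in siemens):
  0.001453·V_1 - 0.0001·V_2 = 0.0004706
  0.0001147·V_2 - 0.0001·V_1 = 0
Determinant D = (0.001453)(0.0001147) - (-0.0001)(-0.0001) = 0.0000001567
V_1 = [(0.0004706)(0.0001147) - (-0.0001)(0)]/D = 0.3446 V
V_2 = [(0.001453)(0) - (0.0004706)(-0.0001)]/D = 0.3004 V
V_th = V_2 - V_3 = 0.3004 - 0 = 0.3004 V
Step 2 — R_th: zero the source — replace V1 by a short circuit (node 3 merges into node 0) — and find the resistance seen between A (node 2) and B (node 0).
Reduce the network between node 2 (A) and node 0 (B) by series/parallel combination:
  Rp1 = R1 ‖ R3 (parallel, both between nodes 0 and 1) = 1/(1/51000 + 1/750) = 739.1 Ω
  Rs1 = R2 + Rp1 (series, joined only at node 1) = 10000 + 739.1 = 10740 Ω
  Rp2 = R4 ‖ Rs1 (parallel, both between nodes 0 and 2) = 1/(1/68000 + 1/10740) = 9274 Ω
R_th = 9.274 kΩ
I_n = V_th/R_th = 0.3004/9274 = 0.00003239 A, and R_n = R_th = 9.274 kΩ

Final answer: I_n = 3.239e-05 A, R_n = 9.274 kΩ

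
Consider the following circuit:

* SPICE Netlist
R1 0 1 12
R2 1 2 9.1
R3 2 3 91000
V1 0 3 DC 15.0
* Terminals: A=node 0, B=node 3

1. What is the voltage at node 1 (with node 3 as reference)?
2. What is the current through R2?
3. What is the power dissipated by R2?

Nodal analysis, taking node 3 as the 0 V reference.
Source V1 fixes V_0 = 15 V.
KCL at each unknown node (sum of currents leaving = 0; resistances in Ω):
  Node 1: (V_1 - 15)/12 + (V_1 - V_2)/9.1 = 0
  Node 2: (V_2 - V_1)/9.1 + (V_2 - 0)/91000 = 0
Collecting terms (coefficients in siemens):
  0.1932·V_1 - 0.1099·V_2 = 1.25
  0.1099·V_2 - 0.1099·V_1 = 0
Determinant D = (0.1932)(0.1099) - (-0.1099)(-0.1099) = 0.00916
V_1 = [(1.25)(0.1099) - (-0.1099)(0)]/D = 15 V
V_2 = [(0.1932)(0) - (1.25)(-0.1099)]/D = 15 V
Part 1:
  Read off the nodal solution: V_1 = 15 V
Part 2:
  I_R2 = (V_1 - V_2)/R2 = (15 - 15)/9.1 = 0.0001648 A
  Magnitude: I_R2 = 0.0001648 A
Part 3:
  I_R2 = (V_1 - V_2)/R2 = (15 - 15)/9.1 = 0.0001648 A
  P_R2 = I_R2² × R2 = (0.0001648)² × 9.1 = 0.0000002471 W

Final answers:
1. V_1 = 15 V
2. I_R2 = 0.0001648 A
3. P_R2 = 2.471e-07 W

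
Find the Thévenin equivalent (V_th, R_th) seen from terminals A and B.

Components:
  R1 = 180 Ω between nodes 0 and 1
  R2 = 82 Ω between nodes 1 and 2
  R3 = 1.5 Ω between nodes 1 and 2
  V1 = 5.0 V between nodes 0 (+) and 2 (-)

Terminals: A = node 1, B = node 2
Step 1 — V_th is the open-circuit voltage V_A - V_B (nothing connected across the terminals).
Nodal analysis, taking node 2 as the 0 V reference.
Source V1 fixes V_0 = 5 V.
KCL at each unknown node (sum of currents leaving = 0; resistances in Ω):
  Node 1: (V_1 - 5)/180 + (V_1 - 0)/82 + (V_1 - 0)/1.5 = 0
Collecting terms: 0.6844 × V_1 = 0.02778  =>  V_1 = 0.04059 V
V_th = V_1 - V_2 = 0.04059 - 0 = 0.04059 V
Step 2 — R_th: zero the source — replace V1 by a short circuit (node 2 merges into node 0) — and find the resistance seen between A (node 1) and B (node 0).
Reduce the network between node 1 (A) and node 0 (B) by series/parallel combination:
  Rp1 = R1 ‖ R2 ‖ R3 (parallel, all between nodes 0 and 1) = 1/(1/180 + 1/82 + 1/1.5) = 1.461 Ω
R_th = 1.461 Ω

Final answer: V_th = 0.04059 V, R_th = 1.461 Ω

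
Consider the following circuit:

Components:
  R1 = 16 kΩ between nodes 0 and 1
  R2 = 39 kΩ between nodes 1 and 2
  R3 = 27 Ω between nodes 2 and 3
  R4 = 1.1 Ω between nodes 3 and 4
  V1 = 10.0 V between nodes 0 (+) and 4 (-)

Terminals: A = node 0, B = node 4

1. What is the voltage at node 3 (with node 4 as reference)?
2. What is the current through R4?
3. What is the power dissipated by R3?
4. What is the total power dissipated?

Nodal analysis, taking node 4 as the 0 V reference.
Source V1 fixes V_0 = 10 V.
KCL at each unknown node (sum of currents leaving = 0; resistances in Ω):
  Node 1: (V_1 - 10)/16000 + (V_1 - V_2)/39000 = 0
  Node 2: (V_2 - V_1)/39000 + (V_2 - V_3)/27 = 0
  Node 3: (V_3 - V_2)/27 + (V_3 - 0)/1.1 = 0
Collecting terms (coefficients in siemens):
  0.00008814·V_1 - 0.00002564·V_2 = 0.000625
  0.03706·V_2 - 0.00002564·V_1 - 0.03704·V_3 = 0
  0.9461·V_3 - 0.03704·V_2 = 0
Solving these 3 simultaneous equations (Gaussian elimination) gives:
  V_1 = 7.092 V, V_2 = 0.005106 V, V_3 = 0.0001999 V
Part 1:
  Read off the nodal solution: V_3 = 0.0001999 V
Part 2:
  I_R4 = (V_3 - V_4)/R4 = (0.0001999 - 0)/1.1 = 0.0001817 A
  Magnitude: I_R4 = 0.0001817 A
Part 3:
  I_R3 = (V_2 - V_3)/R3 = (0.005106 - 0.0001999)/27 = 0.0001817 A
  P_R3 = I_R3² × R3 = (0.0001817)² × 27 = 0.0000008917 W
Part 4:
  Power in each resistor, P = (ΔV)²/R:
    P_R1 = (10 - 7.092)²/16000 = 0.0005284 W
    P_R2 = (7.092 - 0.005106)²/39000 = 0.001288 W
    P_R3 = (0.005106 - 0.0001999)²/27 = 0.0000008917 W
    P_R4 = (0.0001999 - 0)²/1.1 = 0.00000003633 W
  P_total = P_R1 + P_R2 + P_R3 + P_R4 = 0.001817 W

Final answers:
1. V_3 = 0.0001999 V
2. I_R4 = 0.0001817 A
3. P_R3 = 8.917e-07 W
4. P_total = 0.001817 W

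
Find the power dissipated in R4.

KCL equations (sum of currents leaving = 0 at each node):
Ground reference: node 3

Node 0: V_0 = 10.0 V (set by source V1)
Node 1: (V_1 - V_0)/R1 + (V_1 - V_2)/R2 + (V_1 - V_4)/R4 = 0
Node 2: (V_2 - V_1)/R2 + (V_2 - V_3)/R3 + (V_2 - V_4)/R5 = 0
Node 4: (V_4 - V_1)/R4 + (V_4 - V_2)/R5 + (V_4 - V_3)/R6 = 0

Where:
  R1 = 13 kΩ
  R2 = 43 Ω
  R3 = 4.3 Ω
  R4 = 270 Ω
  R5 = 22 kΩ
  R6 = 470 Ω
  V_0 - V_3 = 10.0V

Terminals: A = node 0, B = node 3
Nodal analysis, taking node 3 as the 0 V reference.
Source V1 fixes V_0 = 10 V.
KCL at each unknown node (sum of currents leaving = 0; resistances in Ω):
  Node 1: (V_1 - 10)/13000 + (V_1 - V_2)/43 + (V_1 - V_4)/270 = 0
  Node 2: (V_2 - V_1)/43 + (V_2 - 0)/4.3 + (V_2 - V_4)/22000 = 0
  Node 4: (V_4 - V_1)/270 + (V_4 - V_2)/22000 + (V_4 - 0)/470 = 0
Collecting terms (coefficients in siemens):
  0.02704·V_1 - 0.02326·V_2 - 0.003704·V_4 = 0.0007692
  0.2559·V_2 - 0.02326·V_1 - 0.00004545·V_4 = 0
  0.005877·V_4 - 0.003704·V_1 - 0.00004545·V_2 = 0
Solving these 3 simultaneous equations (Gaussian elimination) gives:
  V_1 = 0.03406 V, V_2 = 0.0031 V, V_4 = 0.02149 V
I_R4 = (V_1 - V_4)/R4 = (0.03406 - 0.02149)/270 = 0.00004656 A
P_R4 = I_R4² × R4 = (0.00004656)² × 270 = 0.0000005853 W

Final answer: 5.853e-07 W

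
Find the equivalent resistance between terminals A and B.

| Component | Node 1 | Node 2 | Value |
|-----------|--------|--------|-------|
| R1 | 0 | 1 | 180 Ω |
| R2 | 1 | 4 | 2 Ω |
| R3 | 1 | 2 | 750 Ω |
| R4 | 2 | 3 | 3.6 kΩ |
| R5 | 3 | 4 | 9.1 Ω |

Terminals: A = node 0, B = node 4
Reduce the network between node 0 (A) and node 4 (B) by series/parallel combination:
  Rs1 = R3 + R4 (series, joined only at node 2) = 750 + 3600 = 4350 Ω
  Rs2 = R5 + Rs1 (series, joined only at node 3) = 9.1 + 4350 = 4359 Ω
  Rp1 = R2 ‖ Rs2 (parallel, both between nodes 1 and 4) = 1/(1/2 + 1/4359) = 1.999 Ω
  Rs3 = R1 + Rp1 (series, joined only at node 1) = 180 + 1.999 = 182 Ω
R_eq = 182 Ω

Final answer: 182 Ω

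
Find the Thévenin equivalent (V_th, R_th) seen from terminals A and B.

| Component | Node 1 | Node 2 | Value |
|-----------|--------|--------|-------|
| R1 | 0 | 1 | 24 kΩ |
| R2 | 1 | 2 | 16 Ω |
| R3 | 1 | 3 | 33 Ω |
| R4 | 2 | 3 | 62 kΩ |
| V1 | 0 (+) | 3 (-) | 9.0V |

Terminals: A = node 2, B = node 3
Step 1 — V_th is the open-circuit voltage V_A - V_B (nothing connected across the terminals).
Nodal analysis, taking node 3 as the 0 V reference.
Source V1 fixes V_0 = 9 V.
KCL at each unknown node (sum of currents leaving = 0; resistances in Ω):
  Node 1: (V_1 - 9)/24000 + (V_1 - V_2)/16 + (V_1 - 0)/33 = 0
  Node 2: (V_2 - V_1)/16 + (V_2 - 0)/62000 = 0
Collecting terms (coefficients in siemens):
  0.09284·V_1 - 0.0625·V_2 = 0.000375
  0.06252·V_2 - 0.0625·V_1 = 0
Determinant D = (0.09284)(0.06252) - (-0.0625)(-0.0625) = 0.001898
V_1 = [(0.000375)(0.06252) - (-0.0625)(0)]/D = 0.01235 V
V_2 = [(0.09284)(0) - (0.000375)(-0.0625)]/D = 0.01235 V
V_th = V_2 - V_3 = 0.01235 - 0 = 0.01235 V
Step 2 — R_th: zero the source — replace V1 by a short circuit (node 3 merges into node 0) — and find the resistance seen between A (node 2) and B (node 0).
Reduce the network between node 2 (A) and node 0 (B) by series/parallel combination:
  Rp1 = R1 ‖ R3 (parallel, both between nodes 0 and 1) = 1/(1/24000 + 1/33) = 32.95 Ω
  Rs1 = R2 + Rp1 (series, joined only at node 1) = 16 + 32.95 = 48.95 Ω
  Rp2 = R4 ‖ Rs1 (parallel, both between nodes 0 and 2) = 1/(1/62000 + 1/48.95) = 48.92 Ω
R_th = 48.92 Ω

Final answer: V_th = 0.01235 V, R_th = 48.92 Ω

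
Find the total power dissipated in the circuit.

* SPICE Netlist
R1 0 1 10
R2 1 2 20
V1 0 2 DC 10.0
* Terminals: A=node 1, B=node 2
Nodal analysis, taking node 2 as the 0 V reference.
Source V1 fixes V_0 = 10 V.
KCL at each unknown node (sum of currents leaving = 0; resistances in Ω):
  Node 1: (V_1 - 10)/10 + (V_1 - 0)/20 = 0
Collecting terms: 0.15 × V_1 = 1  =>  V_1 = 6.667 V
Power in each resistor, P = (ΔV)²/R:
  P_R1 = (10 - 6.667)²/10 = 1.111 W
  P_R2 = (6.667 - 0)²/20 = 2.222 W
P_total = P_R1 + P_R2 = 3.333 W

Final answer: 3.333 W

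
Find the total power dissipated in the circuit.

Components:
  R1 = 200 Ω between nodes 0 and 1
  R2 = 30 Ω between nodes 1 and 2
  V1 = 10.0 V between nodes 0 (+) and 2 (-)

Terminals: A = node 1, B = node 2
Nodal analysis, taking node 2 as the 0 V reference.
Source V1 fixes V_0 = 10 V.
KCL at each unknown node (sum of currents leaving = 0; resistances in Ω):
  Node 1: (V_1 - 10)/200 + (V_1 - 0)/30 = 0
Collecting terms: 0.03833 × V_1 = 0.05  =>  V_1 = 1.304 V
Power in each resistor, P = (ΔV)²/R:
  P_R1 = (10 - 1.304)²/200 = 0.3781 W
  P_R2 = (1.304 - 0)²/30 = 0.05671 W
P_total = P_R1 + P_R2 = 0.4348 W

Final answer: 0.4348 W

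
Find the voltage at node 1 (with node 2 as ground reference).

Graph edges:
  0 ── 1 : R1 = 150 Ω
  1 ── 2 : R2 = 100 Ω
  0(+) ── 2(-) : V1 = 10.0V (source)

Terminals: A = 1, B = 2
Nodal analysis, taking node 2 as the 0 V reference.
Source V1 fixes V_0 = 10 V.
KCL at each unknown node (sum of currents leaving = 0; resistances in Ω):
  Node 1: (V_1 - 10)/150 + (V_1 - 0)/100 = 0
Collecting terms: 0.01667 × V_1 = 0.06667  =>  V_1 = 4 V
The requested potential is V_1 = 4 V.

Final answer: V_1 = 4 V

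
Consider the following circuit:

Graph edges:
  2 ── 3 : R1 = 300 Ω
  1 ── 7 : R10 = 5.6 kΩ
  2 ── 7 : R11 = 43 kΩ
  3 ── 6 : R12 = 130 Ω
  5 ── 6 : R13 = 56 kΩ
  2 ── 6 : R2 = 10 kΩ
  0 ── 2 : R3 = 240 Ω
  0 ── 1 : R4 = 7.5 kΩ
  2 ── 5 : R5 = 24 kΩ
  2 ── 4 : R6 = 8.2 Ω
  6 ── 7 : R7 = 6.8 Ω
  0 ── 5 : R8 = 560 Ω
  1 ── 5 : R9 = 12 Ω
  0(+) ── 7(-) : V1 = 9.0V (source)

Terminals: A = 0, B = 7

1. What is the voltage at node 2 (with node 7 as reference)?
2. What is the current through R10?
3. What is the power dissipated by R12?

Nodal analysis, taking node 7 as the 0 V reference.
Source V1 fixes V_0 = 9 V.
KCL at each unknown node (sum of currents leaving = 0; resistances in Ω):
  Node 1: (V_1 - 9)/7500 + (V_1 - V_5)/12 + (V_1 - 0)/5600 = 0
  Node 2: (V_2 - V_3)/300 + (V_2 - V_6)/10000 + (V_2 - 9)/240 + (V_2 - V_5)/24000 + (V_2 - V_4)/8.2 + (V_2 - 0)/43000 = 0
  Node 3: (V_3 - V_2)/300 + (V_3 - V_6)/130 = 0
  Node 4: (V_4 - V_2)/8.2 = 0
  Node 5: (V_5 - V_2)/24000 + (V_5 - 9)/560 + (V_5 - V_1)/12 + (V_5 - V_6)/56000 = 0
  Node 6: (V_6 - V_2)/10000 + (V_6 - 0)/6.8 + (V_6 - V_3)/130 + (V_6 - V_5)/56000 = 0
Collecting terms (coefficients in siemens):
  0.08365·V_1 - 0.08333·V_5 = 0.0012
  0.1296·V_2 - 0.003333·V_3 - 0.122·V_4 - 0.00004167·V_5 - 0.0001·V_6 = 0.0375
  0.01103·V_3 - 0.003333·V_2 - 0.007692·V_6 = 0
  0.122·V_4 - 0.122·V_2 = 0
  0.08518·V_5 - 0.08333·V_1 - 0.00004167·V_2 - 0.00001786·V_6 = 0.01607
  0.1549·V_6 - 0.0001·V_2 - 0.007692·V_3 - 0.00001786·V_5 = 0
Solving these 6 simultaneous equations (Gaussian elimination) gives:
  V_1 = 8.104 V, V_2 = 5.718 V, V_3 = 1.794 V, V_4 = 5.718 V
  V_5 = 8.12 V, V_6 = 0.09374 V
Part 1:
  Read off the nodal solution: V_2 = 5.718 V
Part 2:
  I_R10 = (V_1 - V_7)/R10 = (8.104 - 0)/5600 = 0.001447 A
  Magnitude: I_R10 = 0.001447 A
Part 3:
  I_R12 = (V_3 - V_6)/R12 = (1.794 - 0.09374)/130 = 0.01308 A
  P_R12 = I_R12² × R12 = (0.01308)² × 130 = 0.02224 W

Final answers:
1. V_2 = 5.718 V
2. I_R10 = 0.001447 A
3. P_R12 = 0.02224 W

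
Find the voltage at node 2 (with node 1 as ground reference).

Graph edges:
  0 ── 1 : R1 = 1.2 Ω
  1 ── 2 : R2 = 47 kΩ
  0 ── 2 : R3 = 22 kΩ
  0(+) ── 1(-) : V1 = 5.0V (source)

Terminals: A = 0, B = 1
Nodal analysis, taking node 1 as the 0 V reference.
Source V1 fixes V_0 = 5 V.
KCL at each unknown node (sum of currents leaving = 0; resistances in Ω):
  Node 2: (V_2 - 0)/47000 + (V_2 - 5)/22000 = 0
Collecting terms: 0.00006673 × V_2 = 0.0002273  =>  V_2 = 3.406 V
The requested potential is V_2 = 3.406 V.

Final answer: V_2 = 3.406 V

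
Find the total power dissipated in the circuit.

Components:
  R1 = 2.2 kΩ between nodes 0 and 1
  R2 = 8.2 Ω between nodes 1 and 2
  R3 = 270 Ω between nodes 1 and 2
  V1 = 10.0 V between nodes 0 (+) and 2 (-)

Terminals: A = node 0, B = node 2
Nodal analysis, taking node 2 as the 0 V reference.
Source V1 fixes V_0 = 10 V.
KCL at each unknown node (sum of currents leaving = 0; resistances in Ω):
  Node 1: (V_1 - 10)/2200 + (V_1 - 0)/8.2 + (V_1 - 0)/270 = 0
Collecting terms: 0.1261 × V_1 = 0.004545  =>  V_1 = 0.03604 V
Power in each resistor, P = (ΔV)²/R:
  P_R1 = (10 - 0.03604)²/2200 = 0.04513 W
  P_R2 = (0.03604 - 0)²/8.2 = 0.0001584 W
  P_R3 = (0.03604 - 0)²/270 = 0.000004812 W
P_total = P_R1 + P_R2 + P_R3 = 0.04529 W

Final answer: 0.04529 W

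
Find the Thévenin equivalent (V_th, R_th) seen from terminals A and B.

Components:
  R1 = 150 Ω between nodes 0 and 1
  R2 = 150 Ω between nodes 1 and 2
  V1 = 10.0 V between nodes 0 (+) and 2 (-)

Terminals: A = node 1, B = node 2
Step 1 — V_th is the open-circuit voltage V_A - V_B (nothing connected across the terminals).
Nodal analysis, taking node 2 as the 0 V reference.
Source V1 fixes V_0 = 10 V.
KCL at each unknown node (sum of currents leaving = 0; resistances in Ω):
  Node 1: (V_1 - 10)/150 + (V_1 - 0)/150 = 0
Collecting terms: 0.01333 × V_1 = 0.06667  =>  V_1 = 5 V
V_th = V_1 - V_2 = 5 - 0 = 5 V
Step 2 — R_th: zero the source — replace V1 by a short circuit (node 2 merges into node 0) — and find the resistance seen between A (node 1) and B (node 0).
Reduce the network between node 1 (A) and node 0 (B) by series/parallel combination:
  Rp1 = R1 ‖ R2 (parallel, both between nodes 0 and 1) = 1/(1/150 + 1/150) = 75 Ω
R_th = 75 Ω

Final answer: V_th = 5 V, R_th = 75 Ω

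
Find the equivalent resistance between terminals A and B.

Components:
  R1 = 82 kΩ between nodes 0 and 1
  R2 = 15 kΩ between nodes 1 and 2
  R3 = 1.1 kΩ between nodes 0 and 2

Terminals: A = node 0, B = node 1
Reduce the network between node 0 (A) and node 1 (B) by series/parallel combination:
  Rs1 = R3 + R2 (series, joined only at node 2) = 1100 + 15000 = 16100 Ω
  Rp1 = R1 ‖ Rs1 (parallel, both between nodes 0 and 1) = 1/(1/82000 + 1/16100) = 13460 Ω
R_eq = 13.46 kΩ

Final answer: 13.46 kΩ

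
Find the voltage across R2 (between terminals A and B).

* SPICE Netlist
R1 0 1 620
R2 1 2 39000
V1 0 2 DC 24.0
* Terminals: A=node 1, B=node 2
R1 and R2 are in series across V1 (node 0 → node 1 → node 2), and the output A–B is taken across R2, so this is a voltage divider.
Series current: I = V1/(R1 + R2) = 24/(620 + 39000) = 24/39620 = 0.0006058 A
V_R2 = I × R2 = V1 × R2/(R1 + R2) = 24 × 39000/39620 = 23.62 V

Final answer: 23.62 V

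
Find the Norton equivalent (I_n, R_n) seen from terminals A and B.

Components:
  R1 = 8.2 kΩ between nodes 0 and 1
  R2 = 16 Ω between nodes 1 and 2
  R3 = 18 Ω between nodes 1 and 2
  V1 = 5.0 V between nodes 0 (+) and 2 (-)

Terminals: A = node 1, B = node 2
Find the Thévenin equivalent first; then I_n = V_th/R_th and R_n = R_th.
Step 1 — V_th is the open-circuit voltage V_A - V_B (nothing connected across the terminals).
Nodal analysis, taking node 2 as the 0 V reference.
Source V1 fixes V_0 = 5 V.
KCL at each unknown node (sum of currents leaving = 0; resistances in Ω):
  Node 1: (V_1 - 5)/8200 + (V_1 - 0)/16 + (V_1 - 0)/18 = 0
Collecting terms: 0.1182 × V_1 = 0.0006098  =>  V_1 = 0.00516 V
V_th = V_1 - V_2 = 0.00516 - 0 = 0.00516 V
Step 2 — R_th: zero the source — replace V1 by a short circuit (node 2 merges into node 0) — and find the resistance seen between A (node 1) and B (node 0).
Reduce the network between node 1 (A) and node 0 (B) by series/parallel combination:
  Rp1 = R1 ‖ R2 ‖ R3 (parallel, all between nodes 0 and 1) = 1/(1/8200 + 1/16 + 1/18) = 8.462 Ω
R_th = 8.462 Ω
I_n = V_th/R_th = 0.00516/8.462 = 0.0006098 A, and R_n = R_th = 8.462 Ω

Final answer: I_n = 0.0006098 A, R_n = 8.462 Ω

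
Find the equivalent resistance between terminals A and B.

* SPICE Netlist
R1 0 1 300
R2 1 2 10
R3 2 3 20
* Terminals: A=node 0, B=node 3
Reduce the network between node 0 (A) and node 3 (B) by series/parallel combination:
  Rs1 = R1 + R2 (series, joined only at node 1) = 300 + 10 = 310 Ω
  Rs2 = R3 + Rs1 (series, joined only at node 2) = 20 + 310 = 330 Ω
R_eq = 330 Ω

Final answer: 330 Ω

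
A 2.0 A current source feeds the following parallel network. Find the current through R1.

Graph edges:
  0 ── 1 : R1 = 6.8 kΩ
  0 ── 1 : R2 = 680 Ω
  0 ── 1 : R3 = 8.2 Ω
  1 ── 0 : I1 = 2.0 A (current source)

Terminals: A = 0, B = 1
All resistors sit directly between nodes 0 and 1, so they are in parallel and share one voltage V; the full source current 2 A splits among them.
1/R_par = 1/6800 + 1/680 + 1/8.2 = 0.1236 S  =>  R_par = 8.093 Ω
V = I × R_par = 2 × 8.093 = 16.19 V
I_R1 = V/R1 = 16.19/6800 = 0.00238 A

Final answer: 0.00238 A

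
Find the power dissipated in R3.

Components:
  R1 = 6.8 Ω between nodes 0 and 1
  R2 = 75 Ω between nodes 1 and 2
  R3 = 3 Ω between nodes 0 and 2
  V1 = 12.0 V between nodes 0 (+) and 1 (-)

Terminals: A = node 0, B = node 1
Nodal analysis, taking node 1 as the 0 V reference.
Source V1 fixes V_0 = 12 V.
KCL at each unknown node (sum of currents leaving = 0; resistances in Ω):
  Node 2: (V_2 - 0)/75 + (V_2 - 12)/3 = 0
Collecting terms: 0.3467 × V_2 = 4  =>  V_2 = 11.54 V
I_R3 = (V_0 - V_2)/R3 = (12 - 11.54)/3 = 0.1538 A
P_R3 = I_R3² × R3 = (0.1538)² × 3 = 0.07101 W

Final answer: 0.07101 W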